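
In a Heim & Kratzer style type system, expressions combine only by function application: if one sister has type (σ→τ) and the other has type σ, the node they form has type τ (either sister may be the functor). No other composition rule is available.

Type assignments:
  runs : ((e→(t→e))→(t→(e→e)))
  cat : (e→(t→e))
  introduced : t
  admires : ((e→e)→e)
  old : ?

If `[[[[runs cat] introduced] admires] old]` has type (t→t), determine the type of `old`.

At [[[[runs cat] introduced] admires] old] (required: (t→t)): [[[runs cat] introduced] admires] is e, which is not a function with range (t→t); hence old is the functor — type (e→(t→t)).

(e→(t→t))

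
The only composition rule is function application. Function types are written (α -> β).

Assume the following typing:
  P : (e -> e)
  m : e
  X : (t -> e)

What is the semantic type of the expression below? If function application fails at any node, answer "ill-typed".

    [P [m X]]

[m X]: e and (t -> e) cannot combine by function application — type clash.

ill-typed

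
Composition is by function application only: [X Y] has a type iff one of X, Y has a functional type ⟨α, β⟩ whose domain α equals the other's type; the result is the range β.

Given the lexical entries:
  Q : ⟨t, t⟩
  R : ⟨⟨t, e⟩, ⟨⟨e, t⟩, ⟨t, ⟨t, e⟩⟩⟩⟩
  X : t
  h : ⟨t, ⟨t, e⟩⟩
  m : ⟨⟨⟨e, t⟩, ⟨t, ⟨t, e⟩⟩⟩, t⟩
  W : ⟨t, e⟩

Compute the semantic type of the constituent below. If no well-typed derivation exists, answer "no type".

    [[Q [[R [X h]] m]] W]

e

[X h]: ⟨t, ⟨t, e⟩⟩ applied to t yields ⟨t, e⟩.
[R [X h]]: ⟨⟨t, e⟩, ⟨⟨e, t⟩, ⟨t, ⟨t, e⟩⟩⟩⟩ applied to ⟨t, e⟩ yields ⟨⟨e, t⟩, ⟨t, ⟨t, e⟩⟩⟩.
[[R [X h]] m]: ⟨⟨⟨e, t⟩, ⟨t, ⟨t, e⟩⟩⟩, t⟩ applied to ⟨⟨e, t⟩, ⟨t, ⟨t, e⟩⟩⟩ yields t.
[Q [[R [X h]] m]]: ⟨t, t⟩ applied to t yields t.
[[Q [[R [X h]] m]] W]: ⟨t, e⟩ applied to t yields e.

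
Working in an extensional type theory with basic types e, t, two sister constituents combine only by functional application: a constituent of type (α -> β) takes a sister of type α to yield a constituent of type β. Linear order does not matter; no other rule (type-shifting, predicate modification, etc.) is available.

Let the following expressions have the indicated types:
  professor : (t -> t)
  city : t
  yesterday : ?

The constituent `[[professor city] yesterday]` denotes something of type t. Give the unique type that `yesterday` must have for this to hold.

At [[professor city] yesterday] (required: t): [professor city] is t, which is not a function with range t; hence yesterday is the functor — type (t -> t).

(t -> t)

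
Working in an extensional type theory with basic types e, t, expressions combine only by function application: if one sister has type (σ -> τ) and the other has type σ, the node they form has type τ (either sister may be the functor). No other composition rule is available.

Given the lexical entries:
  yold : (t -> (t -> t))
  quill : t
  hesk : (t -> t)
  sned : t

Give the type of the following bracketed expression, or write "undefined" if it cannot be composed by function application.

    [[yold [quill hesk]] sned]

[quill hesk]: functor hesk : (t -> t), argument quill : t; result t.
[yold [quill hesk]]: functor yold : (t -> (t -> t)), argument [quill hesk] : t; result (t -> t).
[[yold [quill hesk]] sned]: functor [yold [quill hesk]] : (t -> t), argument sned : t; result t.

t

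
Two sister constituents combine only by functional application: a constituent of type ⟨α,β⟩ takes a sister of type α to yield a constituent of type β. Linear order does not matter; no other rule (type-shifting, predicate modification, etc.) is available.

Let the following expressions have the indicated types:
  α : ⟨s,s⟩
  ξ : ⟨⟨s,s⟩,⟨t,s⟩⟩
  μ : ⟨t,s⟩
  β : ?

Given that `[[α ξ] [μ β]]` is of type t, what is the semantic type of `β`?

For [[α ξ] [μ β]] to have type t with [α ξ] of type ⟨t,s⟩, [μ β] must be the function: [μ β] : ⟨⟨t,s⟩,t⟩.
For [μ β] to have type ⟨⟨t,s⟩,t⟩ with μ of type ⟨t,s⟩, β must be the function: β : ⟨⟨t,s⟩,⟨⟨t,s⟩,t⟩⟩.

⟨⟨t,s⟩,⟨⟨t,s⟩,t⟩⟩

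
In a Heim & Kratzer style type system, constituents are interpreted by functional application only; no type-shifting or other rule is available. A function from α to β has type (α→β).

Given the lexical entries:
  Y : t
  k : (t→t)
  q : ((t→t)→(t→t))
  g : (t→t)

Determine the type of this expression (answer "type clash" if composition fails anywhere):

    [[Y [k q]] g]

At [k q], q : ((t→t)→(t→t)) takes k : (t→t), giving (t→t).
At [Y [k q]], [k q] : (t→t) takes Y : t, giving t.
At [[Y [k q]] g], g : (t→t) takes [Y [k q]] : t, giving t.

t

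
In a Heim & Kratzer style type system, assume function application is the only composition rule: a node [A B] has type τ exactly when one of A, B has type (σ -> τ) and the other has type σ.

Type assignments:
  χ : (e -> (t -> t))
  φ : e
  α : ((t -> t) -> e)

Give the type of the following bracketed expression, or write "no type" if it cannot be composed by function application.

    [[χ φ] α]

e

[χ φ]: functor χ : (e -> (t -> t)), argument φ : e; result (t -> t).
[[χ φ] α]: functor α : ((t -> t) -> e), argument [χ φ] : (t -> t); result e.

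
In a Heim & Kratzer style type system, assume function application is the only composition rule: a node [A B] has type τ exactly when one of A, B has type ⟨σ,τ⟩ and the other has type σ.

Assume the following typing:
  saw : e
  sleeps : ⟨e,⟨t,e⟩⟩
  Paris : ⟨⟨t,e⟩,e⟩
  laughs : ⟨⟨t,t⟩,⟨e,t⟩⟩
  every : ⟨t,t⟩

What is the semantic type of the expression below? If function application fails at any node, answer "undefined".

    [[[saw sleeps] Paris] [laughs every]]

t

[saw sleeps]: functor sleeps : ⟨e,⟨t,e⟩⟩, argument saw : e; result ⟨t,e⟩.
[[saw sleeps] Paris]: functor Paris : ⟨⟨t,e⟩,e⟩, argument [saw sleeps] : ⟨t,e⟩; result e.
[laughs every]: functor laughs : ⟨⟨t,t⟩,⟨e,t⟩⟩, argument every : ⟨t,t⟩; result ⟨e,t⟩.
[[[saw sleeps] Paris] [laughs every]]: functor [laughs every] : ⟨e,t⟩, argument [[saw sleeps] Paris] : e; result t.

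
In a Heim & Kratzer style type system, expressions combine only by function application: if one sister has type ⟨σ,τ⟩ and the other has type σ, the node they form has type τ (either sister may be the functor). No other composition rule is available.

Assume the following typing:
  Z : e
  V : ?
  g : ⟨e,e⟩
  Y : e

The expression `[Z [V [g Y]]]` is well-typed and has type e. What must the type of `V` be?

⟨e,⟨e,e⟩⟩

For [Z [V [g Y]]] to have type e with Z of type e, [V [g Y]] must be the function: [V [g Y]] : ⟨e,e⟩.
For [V [g Y]] to have type ⟨e,e⟩ with [g Y] of type e, V must be the function: V : ⟨e,⟨e,e⟩⟩.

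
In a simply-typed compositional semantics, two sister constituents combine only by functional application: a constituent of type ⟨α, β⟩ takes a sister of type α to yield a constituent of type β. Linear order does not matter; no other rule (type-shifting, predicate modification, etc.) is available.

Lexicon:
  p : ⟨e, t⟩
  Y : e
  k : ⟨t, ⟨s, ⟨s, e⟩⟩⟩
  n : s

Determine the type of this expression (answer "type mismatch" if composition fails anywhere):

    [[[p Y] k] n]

⟨s, e⟩

At [p Y], p : ⟨e, t⟩ takes Y : e, giving t.
At [[p Y] k], k : ⟨t, ⟨s, ⟨s, e⟩⟩⟩ takes [p Y] : t, giving ⟨s, ⟨s, e⟩⟩.
At [[[p Y] k] n], [[p Y] k] : ⟨s, ⟨s, e⟩⟩ takes n : s, giving ⟨s, e⟩.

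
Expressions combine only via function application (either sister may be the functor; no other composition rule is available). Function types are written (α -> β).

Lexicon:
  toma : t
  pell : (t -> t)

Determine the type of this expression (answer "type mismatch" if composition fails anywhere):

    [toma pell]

At [toma pell], pell : (t -> t) takes toma : t, giving t.

t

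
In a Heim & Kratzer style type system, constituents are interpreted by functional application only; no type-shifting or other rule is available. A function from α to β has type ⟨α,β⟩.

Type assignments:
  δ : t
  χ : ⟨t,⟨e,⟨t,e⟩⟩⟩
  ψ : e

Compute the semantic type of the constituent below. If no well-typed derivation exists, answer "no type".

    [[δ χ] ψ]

[δ χ] — χ of type ⟨t,⟨e,⟨t,e⟩⟩⟩ combines with δ of type t: type ⟨e,⟨t,e⟩⟩.
[[δ χ] ψ] — [δ χ] of type ⟨e,⟨t,e⟩⟩ combines with ψ of type e: type ⟨t,e⟩.

⟨t,e⟩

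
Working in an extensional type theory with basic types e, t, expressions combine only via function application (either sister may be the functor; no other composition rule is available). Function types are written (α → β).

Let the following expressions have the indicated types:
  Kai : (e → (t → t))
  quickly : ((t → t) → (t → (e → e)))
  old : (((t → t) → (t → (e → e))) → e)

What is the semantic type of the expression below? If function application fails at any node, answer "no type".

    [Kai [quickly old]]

(t → t)

[quickly old]: old is (((t → t) → (t → (e → e))) → e), quickly is ((t → t) → (t → (e → e))); result e.
[Kai [quickly old]]: Kai is (e → (t → t)), [quickly old] is e; result (t → t).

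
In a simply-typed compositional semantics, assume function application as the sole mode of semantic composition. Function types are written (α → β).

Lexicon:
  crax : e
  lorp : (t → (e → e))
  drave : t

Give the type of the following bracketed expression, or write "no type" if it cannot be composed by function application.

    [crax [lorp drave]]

e

[lorp drave]: (t → (e → e)) applied to t yields (e → e).
[crax [lorp drave]]: (e → e) applied to e yields e.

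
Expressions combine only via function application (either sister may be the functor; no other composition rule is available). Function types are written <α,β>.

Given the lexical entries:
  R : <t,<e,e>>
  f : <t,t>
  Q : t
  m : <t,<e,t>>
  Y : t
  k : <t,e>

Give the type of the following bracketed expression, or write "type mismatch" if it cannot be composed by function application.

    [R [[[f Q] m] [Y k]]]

[f Q]: f is <t,t>, Q is t; result t.
[[f Q] m]: m is <t,<e,t>>, [f Q] is t; result <e,t>.
[Y k]: k is <t,e>, Y is t; result e.
[[[f Q] m] [Y k]]: [[f Q] m] is <e,t>, [Y k] is e; result t.
[R [[[f Q] m] [Y k]]]: R is <t,<e,e>>, [[[f Q] m] [Y k]] is t; result <e,e>.

<e,e>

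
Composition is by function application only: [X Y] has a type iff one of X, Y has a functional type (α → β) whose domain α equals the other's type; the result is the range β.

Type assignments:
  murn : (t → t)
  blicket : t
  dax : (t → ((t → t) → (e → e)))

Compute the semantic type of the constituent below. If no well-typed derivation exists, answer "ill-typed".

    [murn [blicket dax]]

(e → e)

[blicket dax]: (t → ((t → t) → (e → e))) applied to t yields ((t → t) → (e → e)).
[murn [blicket dax]]: ((t → t) → (e → e)) applied to (t → t) yields (e → e).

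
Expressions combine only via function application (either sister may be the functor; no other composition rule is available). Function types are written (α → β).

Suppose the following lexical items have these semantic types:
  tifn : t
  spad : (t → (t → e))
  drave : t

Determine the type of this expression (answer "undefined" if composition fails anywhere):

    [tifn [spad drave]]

e

[spad drave] — spad of type (t → (t → e)) combines with drave of type t: type (t → e).
[tifn [spad drave]] — [spad drave] of type (t → e) combines with tifn of type t: type e.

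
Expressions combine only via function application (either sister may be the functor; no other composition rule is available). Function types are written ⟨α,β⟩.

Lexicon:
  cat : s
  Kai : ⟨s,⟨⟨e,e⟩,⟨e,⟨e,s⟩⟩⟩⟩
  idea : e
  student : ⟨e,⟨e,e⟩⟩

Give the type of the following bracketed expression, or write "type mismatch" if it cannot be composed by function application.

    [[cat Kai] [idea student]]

[cat Kai]: functor Kai : ⟨s,⟨⟨e,e⟩,⟨e,⟨e,s⟩⟩⟩⟩, argument cat : s; result ⟨⟨e,e⟩,⟨e,⟨e,s⟩⟩⟩.
[idea student]: functor student : ⟨e,⟨e,e⟩⟩, argument idea : e; result ⟨e,e⟩.
[[cat Kai] [idea student]]: functor [cat Kai] : ⟨⟨e,e⟩,⟨e,⟨e,s⟩⟩⟩, argument [idea student] : ⟨e,e⟩; result ⟨e,⟨e,s⟩⟩.

⟨e,⟨e,s⟩⟩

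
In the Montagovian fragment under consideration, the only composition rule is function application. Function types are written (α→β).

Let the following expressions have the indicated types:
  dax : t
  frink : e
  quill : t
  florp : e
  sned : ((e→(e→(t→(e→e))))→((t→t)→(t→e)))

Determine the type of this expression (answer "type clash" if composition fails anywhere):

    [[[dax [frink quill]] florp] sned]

type clash

At [frink quill]: neither e nor t can take the other as argument; the node is ill-typed.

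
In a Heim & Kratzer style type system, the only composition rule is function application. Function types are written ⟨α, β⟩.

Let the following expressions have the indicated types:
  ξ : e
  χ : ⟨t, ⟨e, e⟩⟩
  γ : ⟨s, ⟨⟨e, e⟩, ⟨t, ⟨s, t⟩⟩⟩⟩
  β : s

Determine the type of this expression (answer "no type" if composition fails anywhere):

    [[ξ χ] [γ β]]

[ξ χ]: e with ⟨t, ⟨e, e⟩⟩ — neither is a function whose domain matches the other; composition fails here.

no type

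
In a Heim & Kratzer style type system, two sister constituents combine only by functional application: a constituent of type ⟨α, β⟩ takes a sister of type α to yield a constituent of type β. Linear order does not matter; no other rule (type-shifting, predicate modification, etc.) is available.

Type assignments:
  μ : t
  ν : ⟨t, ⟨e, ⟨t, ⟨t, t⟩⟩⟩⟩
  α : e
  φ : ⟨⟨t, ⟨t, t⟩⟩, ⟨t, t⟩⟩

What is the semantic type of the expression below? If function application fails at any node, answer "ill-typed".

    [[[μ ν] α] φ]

[μ ν] — ν of type ⟨t, ⟨e, ⟨t, ⟨t, t⟩⟩⟩⟩ combines with μ of type t: type ⟨e, ⟨t, ⟨t, t⟩⟩⟩.
[[μ ν] α] — [μ ν] of type ⟨e, ⟨t, ⟨t, t⟩⟩⟩ combines with α of type e: type ⟨t, ⟨t, t⟩⟩.
[[[μ ν] α] φ] — φ of type ⟨⟨t, ⟨t, t⟩⟩, ⟨t, t⟩⟩ combines with [[μ ν] α] of type ⟨t, ⟨t, t⟩⟩: type ⟨t, t⟩.

⟨t, t⟩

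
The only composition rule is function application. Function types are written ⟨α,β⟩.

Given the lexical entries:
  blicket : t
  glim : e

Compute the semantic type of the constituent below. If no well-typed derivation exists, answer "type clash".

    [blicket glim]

[blicket glim]: t with e — neither is a function whose domain matches the other; composition fails here.

type clash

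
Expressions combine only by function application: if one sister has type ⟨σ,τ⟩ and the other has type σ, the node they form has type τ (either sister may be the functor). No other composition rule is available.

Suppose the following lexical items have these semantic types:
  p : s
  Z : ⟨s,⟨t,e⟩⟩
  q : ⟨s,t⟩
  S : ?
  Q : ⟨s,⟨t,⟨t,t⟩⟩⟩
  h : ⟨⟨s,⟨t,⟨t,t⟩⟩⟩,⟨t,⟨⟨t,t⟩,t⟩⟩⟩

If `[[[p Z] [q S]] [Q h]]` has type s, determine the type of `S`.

[[[p Z] [q S]] [Q h]] must have type s. The sister [Q h] has type ⟨t,⟨⟨t,t⟩,t⟩⟩; that is not a function onto s, so [[p Z] [q S]] must be the functor, of type ⟨⟨t,⟨⟨t,t⟩,t⟩⟩,s⟩.
[[p Z] [q S]] must have type ⟨⟨t,⟨⟨t,t⟩,t⟩⟩,s⟩. The sister [p Z] has type ⟨t,e⟩; that is not a function onto ⟨⟨t,⟨⟨t,t⟩,t⟩⟩,s⟩, so [q S] must be the functor, of type ⟨⟨t,e⟩,⟨⟨t,⟨⟨t,t⟩,t⟩⟩,s⟩⟩.
[q S] must have type ⟨⟨t,e⟩,⟨⟨t,⟨⟨t,t⟩,t⟩⟩,s⟩⟩. The sister q has type ⟨s,t⟩; that is not a function onto ⟨⟨t,e⟩,⟨⟨t,⟨⟨t,t⟩,t⟩⟩,s⟩⟩, so S must be the functor, of type ⟨⟨s,t⟩,⟨⟨t,e⟩,⟨⟨t,⟨⟨t,t⟩,t⟩⟩,s⟩⟩⟩.

⟨⟨s,t⟩,⟨⟨t,e⟩,⟨⟨t,⟨⟨t,t⟩,t⟩⟩,s⟩⟩⟩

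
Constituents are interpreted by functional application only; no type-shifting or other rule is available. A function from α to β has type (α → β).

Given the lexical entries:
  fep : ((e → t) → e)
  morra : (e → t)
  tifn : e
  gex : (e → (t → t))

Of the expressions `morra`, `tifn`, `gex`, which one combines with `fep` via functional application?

morra — combines: fep : ((e → t) → e) takes morra : (e → t) as argument, giving e.
tifn : e — fep needs (e → t); tifn needs nothing (atomic); neither fits.
gex : (e → (t → t)) — fep needs (e → t); gex needs e; neither fits.

morra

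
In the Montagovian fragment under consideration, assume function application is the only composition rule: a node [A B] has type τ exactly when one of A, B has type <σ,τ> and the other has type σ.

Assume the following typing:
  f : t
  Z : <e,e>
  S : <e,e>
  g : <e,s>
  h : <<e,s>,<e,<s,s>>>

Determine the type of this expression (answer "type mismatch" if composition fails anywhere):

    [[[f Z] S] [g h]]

[f Z]: t with <e,e> — neither is a function whose domain matches the other; composition fails here.

type mismatch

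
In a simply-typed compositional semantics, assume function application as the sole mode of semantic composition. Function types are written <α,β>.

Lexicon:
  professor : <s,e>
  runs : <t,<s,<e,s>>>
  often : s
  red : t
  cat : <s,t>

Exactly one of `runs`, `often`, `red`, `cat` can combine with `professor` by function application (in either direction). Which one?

runs : <t,<s,<e,s>>> — professor needs s; runs needs t; neither fits.
often — combines: professor : <s,e> takes often : s as argument, giving e.
red : t — professor needs s; red needs nothing (atomic); neither fits.
cat : <s,t> — professor needs s; cat needs s; neither fits.

often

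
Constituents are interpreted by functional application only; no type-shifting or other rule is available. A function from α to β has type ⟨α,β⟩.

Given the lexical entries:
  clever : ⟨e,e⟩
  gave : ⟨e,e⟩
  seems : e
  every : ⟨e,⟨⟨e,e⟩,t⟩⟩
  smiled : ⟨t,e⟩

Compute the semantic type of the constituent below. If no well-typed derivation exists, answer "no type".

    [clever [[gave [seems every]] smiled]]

e

At [seems every], every : ⟨e,⟨⟨e,e⟩,t⟩⟩ takes seems : e, giving ⟨⟨e,e⟩,t⟩.
At [gave [seems every]], [seems every] : ⟨⟨e,e⟩,t⟩ takes gave : ⟨e,e⟩, giving t.
At [[gave [seems every]] smiled], smiled : ⟨t,e⟩ takes [gave [seems every]] : t, giving e.
At [clever [[gave [seems every]] smiled]], clever : ⟨e,e⟩ takes [[gave [seems every]] smiled] : e, giving e.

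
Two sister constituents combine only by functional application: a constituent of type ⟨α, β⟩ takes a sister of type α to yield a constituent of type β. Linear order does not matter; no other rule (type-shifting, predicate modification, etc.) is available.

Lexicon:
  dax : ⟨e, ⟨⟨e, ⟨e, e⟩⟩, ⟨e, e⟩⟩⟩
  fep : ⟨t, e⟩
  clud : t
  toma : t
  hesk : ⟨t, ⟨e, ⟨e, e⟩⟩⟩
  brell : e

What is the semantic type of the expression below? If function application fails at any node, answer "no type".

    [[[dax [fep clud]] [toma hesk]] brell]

e

[fep clud]: functor fep : ⟨t, e⟩, argument clud : t; result e.
[dax [fep clud]]: functor dax : ⟨e, ⟨⟨e, ⟨e, e⟩⟩, ⟨e, e⟩⟩⟩, argument [fep clud] : e; result ⟨⟨e, ⟨e, e⟩⟩, ⟨e, e⟩⟩.
[toma hesk]: functor hesk : ⟨t, ⟨e, ⟨e, e⟩⟩⟩, argument toma : t; result ⟨e, ⟨e, e⟩⟩.
[[dax [fep clud]] [toma hesk]]: functor [dax [fep clud]] : ⟨⟨e, ⟨e, e⟩⟩, ⟨e, e⟩⟩, argument [toma hesk] : ⟨e, ⟨e, e⟩⟩; result ⟨e, e⟩.
[[[dax [fep clud]] [toma hesk]] brell]: functor [[dax [fep clud]] [toma hesk]] : ⟨e, e⟩, argument brell : e; result e.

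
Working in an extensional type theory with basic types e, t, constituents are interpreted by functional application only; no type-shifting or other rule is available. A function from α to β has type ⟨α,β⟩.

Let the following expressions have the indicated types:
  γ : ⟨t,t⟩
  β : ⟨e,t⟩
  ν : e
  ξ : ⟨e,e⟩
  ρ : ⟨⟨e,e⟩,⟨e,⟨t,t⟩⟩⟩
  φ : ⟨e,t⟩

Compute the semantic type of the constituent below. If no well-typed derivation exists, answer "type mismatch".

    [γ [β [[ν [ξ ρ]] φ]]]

type mismatch

At [ξ ρ], ρ : ⟨⟨e,e⟩,⟨e,⟨t,t⟩⟩⟩ takes ξ : ⟨e,e⟩, giving ⟨e,⟨t,t⟩⟩.
At [ν [ξ ρ]], [ξ ρ] : ⟨e,⟨t,t⟩⟩ takes ν : e, giving ⟨t,t⟩.
At [[ν [ξ ρ]] φ]: neither ⟨t,t⟩ nor ⟨e,t⟩ can take the other as argument; the node is ill-typed.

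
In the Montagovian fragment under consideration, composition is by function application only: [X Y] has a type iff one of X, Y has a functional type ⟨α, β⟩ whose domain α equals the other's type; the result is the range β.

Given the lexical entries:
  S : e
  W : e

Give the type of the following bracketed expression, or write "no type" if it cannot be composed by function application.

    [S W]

[S W]: e with e — neither is a function whose domain matches the other; composition fails here.

no type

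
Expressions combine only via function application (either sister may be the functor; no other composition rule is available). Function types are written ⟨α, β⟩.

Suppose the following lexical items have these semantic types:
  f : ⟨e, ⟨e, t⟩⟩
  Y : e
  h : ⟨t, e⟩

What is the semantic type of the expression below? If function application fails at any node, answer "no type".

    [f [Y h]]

no type

[Y h]: e and ⟨t, e⟩ cannot combine by function application — type clash.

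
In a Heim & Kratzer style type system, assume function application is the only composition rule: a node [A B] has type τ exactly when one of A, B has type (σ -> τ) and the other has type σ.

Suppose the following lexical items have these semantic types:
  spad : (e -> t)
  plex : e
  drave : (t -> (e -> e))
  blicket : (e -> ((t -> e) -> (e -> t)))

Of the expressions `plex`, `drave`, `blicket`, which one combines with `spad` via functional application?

plex

plex — combines: spad : (e -> t) takes plex : e as argument, giving t.
drave : (t -> (e -> e)) — does not combine with spad.
blicket : (e -> ((t -> e) -> (e -> t))) — does not combine with spad.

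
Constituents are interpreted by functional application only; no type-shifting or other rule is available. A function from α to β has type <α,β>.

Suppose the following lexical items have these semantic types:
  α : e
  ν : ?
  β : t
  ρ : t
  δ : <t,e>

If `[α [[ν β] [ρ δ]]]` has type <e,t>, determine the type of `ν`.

<t,<e,<e,<e,t>>>>

For [α [[ν β] [ρ δ]]] to have type <e,t> with α of type e, [[ν β] [ρ δ]] must be the function: [[ν β] [ρ δ]] : <e,<e,t>>.
For [[ν β] [ρ δ]] to have type <e,<e,t>> with [ρ δ] of type e, [ν β] must be the function: [ν β] : <e,<e,<e,t>>>.
For [ν β] to have type <e,<e,<e,t>>> with β of type t, ν must be the function: ν : <t,<e,<e,<e,t>>>>.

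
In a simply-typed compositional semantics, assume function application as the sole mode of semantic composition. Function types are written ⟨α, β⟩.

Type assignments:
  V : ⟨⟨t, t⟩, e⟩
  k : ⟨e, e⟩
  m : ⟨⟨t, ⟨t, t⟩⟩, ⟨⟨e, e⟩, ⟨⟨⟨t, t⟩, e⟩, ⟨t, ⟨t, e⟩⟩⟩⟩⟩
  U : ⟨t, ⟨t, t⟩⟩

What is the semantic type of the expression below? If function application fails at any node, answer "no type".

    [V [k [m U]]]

⟨t, ⟨t, e⟩⟩

[m U]: functor m : ⟨⟨t, ⟨t, t⟩⟩, ⟨⟨e, e⟩, ⟨⟨⟨t, t⟩, e⟩, ⟨t, ⟨t, e⟩⟩⟩⟩⟩, argument U : ⟨t, ⟨t, t⟩⟩; result ⟨⟨e, e⟩, ⟨⟨⟨t, t⟩, e⟩, ⟨t, ⟨t, e⟩⟩⟩⟩.
[k [m U]]: functor [m U] : ⟨⟨e, e⟩, ⟨⟨⟨t, t⟩, e⟩, ⟨t, ⟨t, e⟩⟩⟩⟩, argument k : ⟨e, e⟩; result ⟨⟨⟨t, t⟩, e⟩, ⟨t, ⟨t, e⟩⟩⟩.
[V [k [m U]]]: functor [k [m U]] : ⟨⟨⟨t, t⟩, e⟩, ⟨t, ⟨t, e⟩⟩⟩, argument V : ⟨⟨t, t⟩, e⟩; result ⟨t, ⟨t, e⟩⟩.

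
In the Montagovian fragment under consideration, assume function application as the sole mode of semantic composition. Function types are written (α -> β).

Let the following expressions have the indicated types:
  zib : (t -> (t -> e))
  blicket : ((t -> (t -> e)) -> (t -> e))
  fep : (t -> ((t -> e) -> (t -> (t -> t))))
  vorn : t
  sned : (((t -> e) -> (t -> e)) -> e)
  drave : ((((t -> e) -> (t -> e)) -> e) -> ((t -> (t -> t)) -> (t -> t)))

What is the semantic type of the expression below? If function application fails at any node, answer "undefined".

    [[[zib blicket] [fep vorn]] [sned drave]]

(t -> t)

[zib blicket]: blicket is ((t -> (t -> e)) -> (t -> e)), zib is (t -> (t -> e)); result (t -> e).
[fep vorn]: fep is (t -> ((t -> e) -> (t -> (t -> t)))), vorn is t; result ((t -> e) -> (t -> (t -> t))).
[[zib blicket] [fep vorn]]: [fep vorn] is ((t -> e) -> (t -> (t -> t))), [zib blicket] is (t -> e); result (t -> (t -> t)).
[sned drave]: drave is ((((t -> e) -> (t -> e)) -> e) -> ((t -> (t -> t)) -> (t -> t))), sned is (((t -> e) -> (t -> e)) -> e); result ((t -> (t -> t)) -> (t -> t)).
[[[zib blicket] [fep vorn]] [sned drave]]: [sned drave] is ((t -> (t -> t)) -> (t -> t)), [[zib blicket] [fep vorn]] is (t -> (t -> t)); result (t -> t).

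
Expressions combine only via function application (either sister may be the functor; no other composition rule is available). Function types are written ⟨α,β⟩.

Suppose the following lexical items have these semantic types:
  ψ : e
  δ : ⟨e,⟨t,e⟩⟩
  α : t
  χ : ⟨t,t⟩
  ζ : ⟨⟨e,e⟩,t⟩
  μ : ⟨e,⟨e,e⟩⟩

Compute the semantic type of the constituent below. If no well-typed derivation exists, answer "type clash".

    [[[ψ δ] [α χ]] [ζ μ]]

type clash

[ψ δ] — δ of type ⟨e,⟨t,e⟩⟩ combines with ψ of type e: type ⟨t,e⟩.
[α χ] — χ of type ⟨t,t⟩ combines with α of type t: type t.
[[ψ δ] [α χ]] — [ψ δ] of type ⟨t,e⟩ combines with [α χ] of type t: type e.
[ζ μ]: ⟨⟨e,e⟩,t⟩ with ⟨e,⟨e,e⟩⟩ — neither is a function whose domain matches the other; composition fails here.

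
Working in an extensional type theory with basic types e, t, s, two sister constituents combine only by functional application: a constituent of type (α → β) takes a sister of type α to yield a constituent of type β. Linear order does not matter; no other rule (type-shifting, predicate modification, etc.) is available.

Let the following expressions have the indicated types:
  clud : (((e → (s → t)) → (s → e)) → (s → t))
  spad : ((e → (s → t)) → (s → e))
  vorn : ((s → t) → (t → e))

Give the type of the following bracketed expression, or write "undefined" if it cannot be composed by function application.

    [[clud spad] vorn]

[clud spad]: functor clud : (((e → (s → t)) → (s → e)) → (s → t)), argument spad : ((e → (s → t)) → (s → e)); result (s → t).
[[clud spad] vorn]: functor vorn : ((s → t) → (t → e)), argument [clud spad] : (s → t); result (t → e).

(t → e)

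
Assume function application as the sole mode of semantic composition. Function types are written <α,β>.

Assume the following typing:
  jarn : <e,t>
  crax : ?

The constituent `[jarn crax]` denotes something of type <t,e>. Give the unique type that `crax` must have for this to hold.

<<e,t>,<t,e>>

At [jarn crax] (required: <t,e>): jarn is <e,t>, which is not a function with range <t,e>; hence crax is the functor — type <<e,t>,<t,e>>.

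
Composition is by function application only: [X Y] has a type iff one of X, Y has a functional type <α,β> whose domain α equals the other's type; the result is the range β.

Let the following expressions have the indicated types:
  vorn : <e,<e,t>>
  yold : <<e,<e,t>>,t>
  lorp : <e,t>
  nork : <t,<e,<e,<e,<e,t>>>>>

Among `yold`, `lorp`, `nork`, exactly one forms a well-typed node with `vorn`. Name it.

yold

yold — combines: yold : <<e,<e,t>>,t> takes vorn : <e,<e,t>> as argument, giving t.
lorp : <e,t> — neither side's domain matches the other.
nork : <t,<e,<e,<e,<e,t>>>>> — neither side's domain matches the other.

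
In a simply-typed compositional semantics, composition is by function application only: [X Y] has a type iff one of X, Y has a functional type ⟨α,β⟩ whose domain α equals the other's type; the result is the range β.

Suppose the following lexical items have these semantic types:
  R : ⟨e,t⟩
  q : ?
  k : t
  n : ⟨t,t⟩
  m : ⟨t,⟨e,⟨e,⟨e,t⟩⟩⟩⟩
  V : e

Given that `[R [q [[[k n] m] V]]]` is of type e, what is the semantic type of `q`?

At [R [q [[[k n] m] V]]] (required: e): R is ⟨e,t⟩, which is not a function with range e; hence [q [[[k n] m] V]] is the functor — type ⟨⟨e,t⟩,e⟩.
At [q [[[k n] m] V]] (required: ⟨⟨e,t⟩,e⟩): [[[k n] m] V] is ⟨e,⟨e,t⟩⟩, which is not a function with range ⟨⟨e,t⟩,e⟩; hence q is the functor — type ⟨⟨e,⟨e,t⟩⟩,⟨⟨e,t⟩,e⟩⟩.

⟨⟨e,⟨e,t⟩⟩,⟨⟨e,t⟩,e⟩⟩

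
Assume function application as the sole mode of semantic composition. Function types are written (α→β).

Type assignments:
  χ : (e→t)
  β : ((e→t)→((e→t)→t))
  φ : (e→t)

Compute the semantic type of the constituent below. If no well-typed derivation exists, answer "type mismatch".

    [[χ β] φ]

[χ β]: β is ((e→t)→((e→t)→t)), χ is (e→t); result ((e→t)→t).
[[χ β] φ]: [χ β] is ((e→t)→t), φ is (e→t); result t.

t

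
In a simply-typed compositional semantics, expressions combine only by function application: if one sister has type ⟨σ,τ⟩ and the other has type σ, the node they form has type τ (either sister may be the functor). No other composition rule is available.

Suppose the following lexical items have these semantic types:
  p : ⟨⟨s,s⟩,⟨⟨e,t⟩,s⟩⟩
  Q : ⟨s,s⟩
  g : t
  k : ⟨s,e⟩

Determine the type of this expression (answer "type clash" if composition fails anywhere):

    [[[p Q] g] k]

type clash

[p Q]: ⟨⟨s,s⟩,⟨⟨e,t⟩,s⟩⟩ applied to ⟨s,s⟩ yields ⟨⟨e,t⟩,s⟩.
At [[p Q] g]: neither ⟨⟨e,t⟩,s⟩ nor t can take the other as argument; the node is ill-typed.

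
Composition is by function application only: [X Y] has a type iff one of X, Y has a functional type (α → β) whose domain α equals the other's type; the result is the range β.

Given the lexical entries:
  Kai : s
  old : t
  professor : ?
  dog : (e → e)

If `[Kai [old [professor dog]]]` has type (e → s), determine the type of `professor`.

[Kai [old [professor dog]]] is required to be (e → s). Kai : s cannot yield (e → s) as functor, so [old [professor dog]] : (s → (e → s)).
[old [professor dog]] is required to be (s → (e → s)). old : t cannot yield (s → (e → s)) as functor, so [professor dog] : (t → (s → (e → s))).
[professor dog] is required to be (t → (s → (e → s))). dog : (e → e) cannot yield (t → (s → (e → s))) as functor, so professor : ((e → e) → (t → (s → (e → s)))).

((e → e) → (t → (s → (e → s))))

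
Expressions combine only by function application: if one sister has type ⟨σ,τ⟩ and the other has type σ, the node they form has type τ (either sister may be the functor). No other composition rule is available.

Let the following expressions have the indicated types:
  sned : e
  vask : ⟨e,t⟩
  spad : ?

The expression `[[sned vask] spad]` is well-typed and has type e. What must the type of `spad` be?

[[sned vask] spad] must have type e. The sister [sned vask] has type t; that is not a function onto e, so spad must be the functor, of type ⟨t,e⟩.

⟨t,e⟩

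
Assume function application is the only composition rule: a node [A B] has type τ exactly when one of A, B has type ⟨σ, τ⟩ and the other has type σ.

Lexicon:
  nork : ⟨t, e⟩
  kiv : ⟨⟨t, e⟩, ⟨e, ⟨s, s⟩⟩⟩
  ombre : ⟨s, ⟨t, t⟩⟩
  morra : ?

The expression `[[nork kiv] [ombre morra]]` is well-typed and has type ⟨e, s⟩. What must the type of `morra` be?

[[nork kiv] [ombre morra]] must have type ⟨e, s⟩. The sister [nork kiv] has type ⟨e, ⟨s, s⟩⟩; that is not a function onto ⟨e, s⟩, so [ombre morra] must be the functor, of type ⟨⟨e, ⟨s, s⟩⟩, ⟨e, s⟩⟩.
[ombre morra] must have type ⟨⟨e, ⟨s, s⟩⟩, ⟨e, s⟩⟩. The sister ombre has type ⟨s, ⟨t, t⟩⟩; that is not a function onto ⟨⟨e, ⟨s, s⟩⟩, ⟨e, s⟩⟩, so morra must be the functor, of type ⟨⟨s, ⟨t, t⟩⟩, ⟨⟨e, ⟨s, s⟩⟩, ⟨e, s⟩⟩⟩.

⟨⟨s, ⟨t, t⟩⟩, ⟨⟨e, ⟨s, s⟩⟩, ⟨e, s⟩⟩⟩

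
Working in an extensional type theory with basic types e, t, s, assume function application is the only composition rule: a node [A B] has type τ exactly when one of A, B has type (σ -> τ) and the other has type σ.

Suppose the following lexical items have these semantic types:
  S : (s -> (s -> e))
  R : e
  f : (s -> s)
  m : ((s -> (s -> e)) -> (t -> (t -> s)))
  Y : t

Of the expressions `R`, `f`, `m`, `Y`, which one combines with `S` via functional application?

R : e — S needs s; R needs nothing (atomic); neither fits.
f : (s -> s) — S needs s; f needs s; neither fits.
m — combines: m : ((s -> (s -> e)) -> (t -> (t -> s))) takes S : (s -> (s -> e)) as argument, giving (t -> (t -> s)).
Y : t — S needs s; Y needs nothing (atomic); neither fits.

m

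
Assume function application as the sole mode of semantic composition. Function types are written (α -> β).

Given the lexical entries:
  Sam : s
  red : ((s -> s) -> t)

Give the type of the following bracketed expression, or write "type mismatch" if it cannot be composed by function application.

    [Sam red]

[Sam red]: s and ((s -> s) -> t) cannot combine by function application — type clash.

type mismatch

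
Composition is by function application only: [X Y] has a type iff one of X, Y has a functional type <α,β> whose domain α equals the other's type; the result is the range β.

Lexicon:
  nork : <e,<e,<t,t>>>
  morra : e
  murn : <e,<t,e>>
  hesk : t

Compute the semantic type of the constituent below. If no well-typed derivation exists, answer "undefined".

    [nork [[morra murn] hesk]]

[morra murn]: functor murn : <e,<t,e>>, argument morra : e; result <t,e>.
[[morra murn] hesk]: functor [morra murn] : <t,e>, argument hesk : t; result e.
[nork [[morra murn] hesk]]: functor nork : <e,<e,<t,t>>>, argument [[morra murn] hesk] : e; result <e,<t,t>>.

<e,<t,t>>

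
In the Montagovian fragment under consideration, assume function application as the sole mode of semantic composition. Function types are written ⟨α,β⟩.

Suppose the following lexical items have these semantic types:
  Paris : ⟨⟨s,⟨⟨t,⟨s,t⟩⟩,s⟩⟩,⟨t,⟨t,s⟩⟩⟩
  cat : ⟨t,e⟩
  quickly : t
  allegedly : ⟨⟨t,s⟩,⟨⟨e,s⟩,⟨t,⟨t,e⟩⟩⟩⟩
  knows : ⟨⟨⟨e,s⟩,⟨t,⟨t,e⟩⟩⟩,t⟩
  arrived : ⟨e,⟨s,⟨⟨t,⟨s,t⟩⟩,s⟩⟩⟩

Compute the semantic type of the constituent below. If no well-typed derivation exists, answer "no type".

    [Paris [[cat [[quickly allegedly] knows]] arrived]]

no type

[quickly allegedly]: t with ⟨⟨t,s⟩,⟨⟨e,s⟩,⟨t,⟨t,e⟩⟩⟩⟩ — neither is a function whose domain matches the other; composition fails here.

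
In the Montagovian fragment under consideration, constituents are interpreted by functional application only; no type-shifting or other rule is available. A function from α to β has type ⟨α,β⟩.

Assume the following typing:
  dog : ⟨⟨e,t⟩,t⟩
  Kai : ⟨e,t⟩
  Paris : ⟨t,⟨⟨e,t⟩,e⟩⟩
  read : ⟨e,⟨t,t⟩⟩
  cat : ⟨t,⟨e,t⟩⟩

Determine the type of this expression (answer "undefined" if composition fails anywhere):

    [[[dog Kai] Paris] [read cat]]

undefined

[dog Kai]: functor dog : ⟨⟨e,t⟩,t⟩, argument Kai : ⟨e,t⟩; result t.
[[dog Kai] Paris]: functor Paris : ⟨t,⟨⟨e,t⟩,e⟩⟩, argument [dog Kai] : t; result ⟨⟨e,t⟩,e⟩.
At [read cat]: neither ⟨e,⟨t,t⟩⟩ nor ⟨t,⟨e,t⟩⟩ can take the other as argument; the node is ill-typed.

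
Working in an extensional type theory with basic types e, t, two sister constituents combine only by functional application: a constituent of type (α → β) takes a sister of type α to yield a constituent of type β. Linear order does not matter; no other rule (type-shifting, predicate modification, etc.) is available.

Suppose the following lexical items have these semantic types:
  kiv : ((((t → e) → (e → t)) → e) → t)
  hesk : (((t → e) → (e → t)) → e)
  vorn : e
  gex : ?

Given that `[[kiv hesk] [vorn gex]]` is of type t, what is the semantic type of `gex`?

At [[kiv hesk] [vorn gex]] (required: t): [kiv hesk] is t, which is not a function with range t; hence [vorn gex] is the functor — type (t → t).
At [vorn gex] (required: (t → t)): vorn is e, which is not a function with range (t → t); hence gex is the functor — type (e → (t → t)).

(e → (t → t))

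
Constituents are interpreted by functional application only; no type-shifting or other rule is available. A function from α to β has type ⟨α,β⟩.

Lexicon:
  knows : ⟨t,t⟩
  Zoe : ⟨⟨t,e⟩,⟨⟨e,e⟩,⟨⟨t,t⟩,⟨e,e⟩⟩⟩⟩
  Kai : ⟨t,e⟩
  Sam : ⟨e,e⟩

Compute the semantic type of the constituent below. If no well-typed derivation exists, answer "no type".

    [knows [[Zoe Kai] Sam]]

⟨e,e⟩

[Zoe Kai]: Zoe is ⟨⟨t,e⟩,⟨⟨e,e⟩,⟨⟨t,t⟩,⟨e,e⟩⟩⟩⟩, Kai is ⟨t,e⟩; result ⟨⟨e,e⟩,⟨⟨t,t⟩,⟨e,e⟩⟩⟩.
[[Zoe Kai] Sam]: [Zoe Kai] is ⟨⟨e,e⟩,⟨⟨t,t⟩,⟨e,e⟩⟩⟩, Sam is ⟨e,e⟩; result ⟨⟨t,t⟩,⟨e,e⟩⟩.
[knows [[Zoe Kai] Sam]]: [[Zoe Kai] Sam] is ⟨⟨t,t⟩,⟨e,e⟩⟩, knows is ⟨t,t⟩; result ⟨e,e⟩.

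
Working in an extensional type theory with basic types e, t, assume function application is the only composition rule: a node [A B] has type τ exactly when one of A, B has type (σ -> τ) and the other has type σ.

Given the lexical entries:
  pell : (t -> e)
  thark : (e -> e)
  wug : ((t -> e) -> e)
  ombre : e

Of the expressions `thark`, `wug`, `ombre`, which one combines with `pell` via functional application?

wug

thark : (e -> e) — pell needs t; thark needs e; neither fits.
wug — combines: wug : ((t -> e) -> e) takes pell : (t -> e) as argument, giving e.
ombre : e — pell needs t; ombre needs nothing (atomic); neither fits.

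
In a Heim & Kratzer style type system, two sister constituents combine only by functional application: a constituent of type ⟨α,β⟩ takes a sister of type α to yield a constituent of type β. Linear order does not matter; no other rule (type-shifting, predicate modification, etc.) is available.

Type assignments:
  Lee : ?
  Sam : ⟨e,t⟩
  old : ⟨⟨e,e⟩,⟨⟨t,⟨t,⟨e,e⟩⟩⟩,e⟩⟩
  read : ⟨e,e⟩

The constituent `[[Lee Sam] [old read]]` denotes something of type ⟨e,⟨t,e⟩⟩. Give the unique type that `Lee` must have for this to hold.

⟨⟨e,t⟩,⟨⟨⟨t,⟨t,⟨e,e⟩⟩⟩,e⟩,⟨e,⟨t,e⟩⟩⟩⟩

[[Lee Sam] [old read]] is required to be ⟨e,⟨t,e⟩⟩. [old read] : ⟨⟨t,⟨t,⟨e,e⟩⟩⟩,e⟩ cannot yield ⟨e,⟨t,e⟩⟩ as functor, so [Lee Sam] : ⟨⟨⟨t,⟨t,⟨e,e⟩⟩⟩,e⟩,⟨e,⟨t,e⟩⟩⟩.
[Lee Sam] is required to be ⟨⟨⟨t,⟨t,⟨e,e⟩⟩⟩,e⟩,⟨e,⟨t,e⟩⟩⟩. Sam : ⟨e,t⟩ cannot yield ⟨⟨⟨t,⟨t,⟨e,e⟩⟩⟩,e⟩,⟨e,⟨t,e⟩⟩⟩ as functor, so Lee : ⟨⟨e,t⟩,⟨⟨⟨t,⟨t,⟨e,e⟩⟩⟩,e⟩,⟨e,⟨t,e⟩⟩⟩⟩.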